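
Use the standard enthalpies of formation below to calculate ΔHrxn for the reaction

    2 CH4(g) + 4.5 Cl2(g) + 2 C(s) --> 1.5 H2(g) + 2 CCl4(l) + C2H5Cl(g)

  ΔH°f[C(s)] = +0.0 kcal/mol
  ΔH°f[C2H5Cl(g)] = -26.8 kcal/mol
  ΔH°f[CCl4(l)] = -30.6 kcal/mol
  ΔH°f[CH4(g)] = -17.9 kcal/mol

ΔHrxn = -52.2 kcal/mol

Products: 3/2·(+0.0) + 2·(-30.6) + 1·(-26.8) = -88.0
Reactants: 2·(-17.9) + 9/2·(+0.0) + 2·(+0.0) = -35.8
ΔHrxn = (-88.0) − (-35.8) = -52.2 kcal/mol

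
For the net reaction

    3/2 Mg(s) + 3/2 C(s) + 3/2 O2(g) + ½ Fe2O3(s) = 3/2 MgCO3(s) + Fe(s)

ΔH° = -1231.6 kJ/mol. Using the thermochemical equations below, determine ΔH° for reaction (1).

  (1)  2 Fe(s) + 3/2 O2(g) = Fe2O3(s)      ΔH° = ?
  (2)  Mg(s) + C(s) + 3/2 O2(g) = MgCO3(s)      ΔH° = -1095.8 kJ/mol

(1) reversed and × 1/2 (Fe2O3(s) must end up as a reactant; ×1/2 to match 1/2 Fe2O3(s) in the target): contributes −1/2·x
(2) × 3/2 (×3/2 to match 3/2 MgCO3(s) in the target): (3/2)·(-1095.8) = -1643.7 kJ/mol
-1231.6 = (-1643.7) − 1/2·x
x = (-1231.6 − (-1643.7)) / (-1/2) = -824.2 kJ/mol

ΔH° = -824.2 kJ/mol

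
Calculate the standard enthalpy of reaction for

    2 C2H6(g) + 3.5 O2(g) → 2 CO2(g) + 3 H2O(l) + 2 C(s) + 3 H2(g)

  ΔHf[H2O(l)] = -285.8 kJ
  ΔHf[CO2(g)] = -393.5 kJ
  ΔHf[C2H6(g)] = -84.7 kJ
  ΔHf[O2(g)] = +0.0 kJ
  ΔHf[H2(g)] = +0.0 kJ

Products: 2·(-393.5) + 3·(-285.8) + 2·(+0.0) + 3·(+0.0) = -1644.4
Reactants: 2·(-84.7) + 7/2·(+0.0) = -169.4
ΔH° = (-1644.4) − (-169.4) = -1475.0 kJ

ΔH° = -1475.0 kJ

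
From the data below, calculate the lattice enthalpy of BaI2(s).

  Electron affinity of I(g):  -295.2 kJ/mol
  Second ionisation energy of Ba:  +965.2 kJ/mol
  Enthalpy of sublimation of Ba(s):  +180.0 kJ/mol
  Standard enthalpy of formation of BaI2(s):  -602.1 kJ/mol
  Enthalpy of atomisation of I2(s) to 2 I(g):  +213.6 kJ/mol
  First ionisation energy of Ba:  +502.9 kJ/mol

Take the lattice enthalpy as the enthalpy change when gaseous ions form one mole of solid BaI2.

U = -1873.4 kJ/mol

ΔHf° = 1·ΔHsub + 1·(ΣIE) + 1·D(I2) + 2·EA + U
-602.1 = 1·(+180.0) + 1·(+1468.1) + 1·(+213.6) + 2·(-295.2) + U
U = -602.1 − (+1271.3) = -1873.4 kJ/mol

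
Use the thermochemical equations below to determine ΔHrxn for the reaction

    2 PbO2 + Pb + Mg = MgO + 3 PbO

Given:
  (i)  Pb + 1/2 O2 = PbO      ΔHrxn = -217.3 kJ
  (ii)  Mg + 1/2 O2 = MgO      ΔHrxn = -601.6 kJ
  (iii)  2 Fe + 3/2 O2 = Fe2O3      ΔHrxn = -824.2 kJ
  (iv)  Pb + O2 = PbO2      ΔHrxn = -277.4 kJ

ΔHrxn = -698.7 kJ

(i) × 3 (scale by 3 for the 3 PbO): (3)·(-217.3) = -651.9 kJ
(ii) as written (MgO already on the product side): -601.6 kJ
(iii): not needed (Fe2O3 appears nowhere else).
(iv) reversed and × 2 (PbO2 must end up as a reactant; scale by 2 for the 2 PbO2): (-2)·(-277.4) = +554.8 kJ
ΔHrxn = (-651.9) + (-601.6) + (+554.8) = -698.7 kJ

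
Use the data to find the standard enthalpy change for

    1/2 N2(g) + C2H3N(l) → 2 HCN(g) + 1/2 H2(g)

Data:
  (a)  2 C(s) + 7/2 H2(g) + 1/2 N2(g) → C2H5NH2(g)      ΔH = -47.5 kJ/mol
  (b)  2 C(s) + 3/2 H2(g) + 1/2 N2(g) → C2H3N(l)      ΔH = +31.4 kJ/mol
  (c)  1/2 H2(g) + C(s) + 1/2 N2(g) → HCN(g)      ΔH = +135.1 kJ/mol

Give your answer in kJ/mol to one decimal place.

ΔH = 238.8 kJ/mol

(a): not needed.
(b) reversed: -31.4 kJ/mol
(c) × 2: (2)·(+135.1) = +270.2 kJ/mol
Summing the manipulated equations, ΔH = (-31.4) + (+270.2) = 238.8 kJ/mol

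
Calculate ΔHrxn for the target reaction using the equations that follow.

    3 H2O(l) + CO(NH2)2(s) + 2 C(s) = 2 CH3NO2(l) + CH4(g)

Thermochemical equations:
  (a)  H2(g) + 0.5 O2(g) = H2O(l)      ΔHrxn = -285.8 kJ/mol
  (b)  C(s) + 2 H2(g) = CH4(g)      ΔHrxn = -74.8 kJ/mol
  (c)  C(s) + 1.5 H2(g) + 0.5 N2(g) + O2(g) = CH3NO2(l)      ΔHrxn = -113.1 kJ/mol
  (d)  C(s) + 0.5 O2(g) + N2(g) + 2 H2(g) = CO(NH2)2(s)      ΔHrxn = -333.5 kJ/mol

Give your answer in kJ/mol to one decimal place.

ΔHrxn = 889.9 kJ/mol

(a) reversed and × 3 (H2O(l) must end up as a reactant; scale by 3 for the 3 H2O(l)): (-3)·(-285.8) = +857.4 kJ/mol
(b) as written (CH4(g) already on the product side): -74.8 kJ/mol
(c) × 2 (×2 to match 2 CH3NO2(l) in the target): (2)·(-113.1) = -226.2 kJ/mol
(d) reversed (CO(NH2)2(s) must end up as a reactant): +333.5 kJ/mol
Since enthalpy is a state function, ΔHrxn = (-3)·(-285.8) + (1)·(-74.8) + (2)·(-113.1) + (-1)·(-333.5) = 889.9 kJ/mol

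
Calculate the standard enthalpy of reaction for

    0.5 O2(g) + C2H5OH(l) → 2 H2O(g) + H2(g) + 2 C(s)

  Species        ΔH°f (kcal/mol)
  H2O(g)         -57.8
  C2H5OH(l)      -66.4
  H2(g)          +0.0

ΔH_rxn = -49.2 kcal/mol

ΔH°rxn = Σ nΔHf°(products) − Σ nΔHf°(reactants).
Products: 2·(-57.8) + 1·(+0.0) + 2·(+0.0) = -115.6
Reactants: 1/2·(+0.0) + 1·(-66.4) = -66.4
ΔH_rxn = (-115.6) − (-66.4) = -49.2 kcal/mol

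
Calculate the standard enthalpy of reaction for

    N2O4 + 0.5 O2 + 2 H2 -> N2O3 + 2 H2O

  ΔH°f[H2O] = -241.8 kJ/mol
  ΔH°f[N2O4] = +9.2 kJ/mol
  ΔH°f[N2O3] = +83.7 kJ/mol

Products: 1·(+83.7) + 2·(-241.8) = -399.9
Reactants: 1·(+9.2) + 1/2·(+0.0) + 2·(+0.0) = +9.2
ΔHrxn = (-399.9) − (+9.2) = -409.1 kJ/mol

ΔHrxn = -409.1 kJ/mol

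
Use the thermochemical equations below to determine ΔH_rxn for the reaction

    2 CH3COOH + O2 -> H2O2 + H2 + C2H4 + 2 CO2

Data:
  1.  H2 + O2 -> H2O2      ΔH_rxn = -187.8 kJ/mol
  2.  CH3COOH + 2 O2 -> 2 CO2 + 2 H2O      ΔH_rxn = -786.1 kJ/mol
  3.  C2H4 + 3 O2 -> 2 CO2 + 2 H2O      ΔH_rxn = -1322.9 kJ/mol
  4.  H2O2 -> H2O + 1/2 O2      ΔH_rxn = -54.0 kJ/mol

ΔH_rxn = 46.5 kJ/mol

eq. 1 reversed: +187.8 kJ/mol
eq. 2 × 2: (2)·(-786.1) = -1572.2 kJ/mol
eq. 3 reversed: +1322.9 kJ/mol
eq. 4 reversed and × 2: (-2)·(-54.0) = +108.0 kJ/mol
ΔH_rxn = (-1)·(-187.8) + (2)·(-786.1) + (-1)·(-1322.9) + (-2)·(-54.0) = 46.5 kJ/mol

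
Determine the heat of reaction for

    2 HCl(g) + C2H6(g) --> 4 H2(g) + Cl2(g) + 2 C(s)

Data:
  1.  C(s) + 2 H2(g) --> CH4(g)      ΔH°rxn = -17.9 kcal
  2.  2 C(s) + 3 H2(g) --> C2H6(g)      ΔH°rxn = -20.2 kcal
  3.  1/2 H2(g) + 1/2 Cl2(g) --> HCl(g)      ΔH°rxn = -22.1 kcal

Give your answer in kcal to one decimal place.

ΔH°rxn = 64.4 kcal

eq. 1: not needed (CH4(g) appears nowhere else).
eq. 2 reversed (reverse to put C2H6(g) on the reactant side): +20.2 kcal
eq. 3 reversed and × 2 (reverse to put HCl(g) on the reactant side; ×2 to match 2 HCl(g) in the target): (-2)·(-22.1) = +44.2 kcal
ΔH°rxn = (+20.2) + (+44.2) = 64.4 kcal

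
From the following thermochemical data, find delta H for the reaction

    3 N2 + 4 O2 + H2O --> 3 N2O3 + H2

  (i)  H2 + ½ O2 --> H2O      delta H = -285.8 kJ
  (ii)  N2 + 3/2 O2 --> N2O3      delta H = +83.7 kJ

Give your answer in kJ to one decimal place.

delta H = 536.9 kJ

(i) reversed: +285.8 kJ
(ii) × 3: (3)·(+83.7) = +251.1 kJ
delta H = (-1)·(-285.8) + (3)·(+83.7) = 536.9 kJ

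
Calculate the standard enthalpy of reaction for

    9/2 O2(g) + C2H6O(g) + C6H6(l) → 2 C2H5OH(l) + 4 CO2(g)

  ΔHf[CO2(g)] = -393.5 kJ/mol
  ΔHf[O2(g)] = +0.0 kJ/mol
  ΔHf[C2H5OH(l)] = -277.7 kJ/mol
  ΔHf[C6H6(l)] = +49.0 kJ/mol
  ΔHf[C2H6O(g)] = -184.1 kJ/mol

Products: 2·(-277.7) + 4·(-393.5) = -2129.4
Reactants: 9/2·(+0.0) + 1·(-184.1) + 1·(+49.0) = -135.1
ΔH_rxn = (-2129.4) − (-135.1) = -1994.3 kJ/mol

ΔH_rxn = -1994.3 kJ/mol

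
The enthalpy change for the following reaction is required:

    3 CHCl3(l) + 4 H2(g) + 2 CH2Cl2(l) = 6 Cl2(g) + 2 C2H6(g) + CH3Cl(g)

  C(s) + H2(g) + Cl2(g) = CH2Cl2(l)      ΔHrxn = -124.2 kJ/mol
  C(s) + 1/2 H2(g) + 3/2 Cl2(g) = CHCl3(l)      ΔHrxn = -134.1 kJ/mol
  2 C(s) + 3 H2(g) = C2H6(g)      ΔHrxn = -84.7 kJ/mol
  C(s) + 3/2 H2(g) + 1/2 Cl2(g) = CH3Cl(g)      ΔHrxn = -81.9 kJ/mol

equation 1 reversed and × 2: (-2)·(-124.2) = +248.4 kJ/mol
equation 2 reversed and × 3: (-3)·(-134.1) = +402.3 kJ/mol
equation 3 × 2: (2)·(-84.7) = -169.4 kJ/mol
equation 4 as written: -81.9 kJ/mol
Combining the equations, ΔHrxn = (+248.4) + (+402.3) + (-169.4) + (-81.9) = 399.4 kJ/mol

ΔHrxn = 399.4 kJ/mol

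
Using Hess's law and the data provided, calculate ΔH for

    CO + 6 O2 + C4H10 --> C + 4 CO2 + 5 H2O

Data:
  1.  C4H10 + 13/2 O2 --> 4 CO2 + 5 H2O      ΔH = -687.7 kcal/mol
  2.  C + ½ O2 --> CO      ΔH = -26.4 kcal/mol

ΔH = -661.3 kcal/mol

eq. 1 as written: -687.7 kcal/mol
eq. 2 reversed: +26.4 kcal/mol
Since enthalpy is a state function, ΔH = (-687.7) + (+26.4) = -661.3 kcal/mol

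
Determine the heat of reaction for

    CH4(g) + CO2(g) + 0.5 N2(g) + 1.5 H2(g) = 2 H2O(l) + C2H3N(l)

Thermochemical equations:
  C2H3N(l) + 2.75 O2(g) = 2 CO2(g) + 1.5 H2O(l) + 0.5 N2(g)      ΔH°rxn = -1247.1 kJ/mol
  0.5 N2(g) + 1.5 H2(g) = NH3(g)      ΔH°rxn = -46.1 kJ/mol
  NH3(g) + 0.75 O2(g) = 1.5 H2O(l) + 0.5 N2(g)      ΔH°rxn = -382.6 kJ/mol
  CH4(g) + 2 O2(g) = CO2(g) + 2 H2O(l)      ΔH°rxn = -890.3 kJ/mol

equation 1 reversed: +1247.1 kJ/mol
equation 2 as written: -46.1 kJ/mol
equation 3 as written: -382.6 kJ/mol
equation 4 as written: -890.3 kJ/mol
Combining the equations, ΔH°rxn = (-1)·(-1247.1) + (1)·(-46.1) + (1)·(-382.6) + (1)·(-890.3) = -71.9 kJ/mol

ΔH°rxn = -71.9 kJ/mol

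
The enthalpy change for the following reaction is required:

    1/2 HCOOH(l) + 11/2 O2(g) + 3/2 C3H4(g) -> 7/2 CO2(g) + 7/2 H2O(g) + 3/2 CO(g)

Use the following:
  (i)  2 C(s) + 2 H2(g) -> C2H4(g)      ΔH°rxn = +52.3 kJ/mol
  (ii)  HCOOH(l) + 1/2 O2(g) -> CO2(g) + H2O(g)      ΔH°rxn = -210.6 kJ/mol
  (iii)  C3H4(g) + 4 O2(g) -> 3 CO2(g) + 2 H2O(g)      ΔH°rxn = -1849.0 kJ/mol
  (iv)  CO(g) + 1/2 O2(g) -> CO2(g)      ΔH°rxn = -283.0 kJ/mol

(i): not needed (H2(g) appears nowhere else).
(ii) × 1/2 (×1/2 to match 1/2 HCOOH(l) in the target): (1/2)·(-210.6) = -105.3 kJ/mol
(iii) × 3/2 (scale by 3/2 for the 3/2 C3H4(g)): (3/2)·(-1849.0) = -2773.5 kJ/mol
(iv) reversed and × 3/2 (CO(g) must end up as a product; ×3/2 to match 3/2 CO(g) in the target): (-3/2)·(-283.0) = +424.5 kJ/mol
ΔH°rxn = (1/2)·(-210.6) + (3/2)·(-1849.0) + (-3/2)·(-283.0) = -2454.3 kJ/mol

ΔH°rxn = -2454.3 kJ/mol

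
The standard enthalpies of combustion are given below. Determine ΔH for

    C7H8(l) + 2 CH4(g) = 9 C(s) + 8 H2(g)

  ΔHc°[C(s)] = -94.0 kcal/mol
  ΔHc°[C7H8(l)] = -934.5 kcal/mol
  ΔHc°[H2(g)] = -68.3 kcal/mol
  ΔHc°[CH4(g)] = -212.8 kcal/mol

ΔH = 32.3 kcal/mol

Using ΔH = Σ nΔHc°(reactants) − Σ nΔHc°(products):
= [1·(-934.5) + 2·(-212.8)] − [9·(-94.0) + 8·(-68.3)]
= 32.3 kcal/mol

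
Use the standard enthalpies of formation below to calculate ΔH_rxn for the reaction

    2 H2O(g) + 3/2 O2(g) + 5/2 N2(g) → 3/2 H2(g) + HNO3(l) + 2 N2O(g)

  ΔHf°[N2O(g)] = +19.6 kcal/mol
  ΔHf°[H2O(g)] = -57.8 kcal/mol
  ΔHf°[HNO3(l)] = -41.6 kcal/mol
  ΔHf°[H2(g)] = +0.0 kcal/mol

Products: 3/2·(+0.0) + 1·(-41.6) + 2·(+19.6) = -2.4
Reactants: 2·(-57.8) + 3/2·(+0.0) + 5/2·(+0.0) = -115.6
ΔH_rxn = (-2.4) − (-115.6) = 113.2 kcal/mol

ΔH_rxn = 113.2 kcal/mol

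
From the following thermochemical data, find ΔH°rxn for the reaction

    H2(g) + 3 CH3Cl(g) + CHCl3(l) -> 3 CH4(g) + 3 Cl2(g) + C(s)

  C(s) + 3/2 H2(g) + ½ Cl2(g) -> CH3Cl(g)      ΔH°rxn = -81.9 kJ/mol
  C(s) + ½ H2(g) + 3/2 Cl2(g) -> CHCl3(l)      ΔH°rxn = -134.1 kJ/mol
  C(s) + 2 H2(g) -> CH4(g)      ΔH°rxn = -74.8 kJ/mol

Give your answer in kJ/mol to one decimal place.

ΔH°rxn = 155.4 kJ/mol

equation 1 reversed and × 3: (-3)·(-81.9) = +245.7 kJ/mol
equation 2 reversed: +134.1 kJ/mol
equation 3 × 3: (3)·(-74.8) = -224.4 kJ/mol
ΔH°rxn = (-3)·(-81.9) + (-1)·(-134.1) + (3)·(-74.8) = 155.4 kJ/mol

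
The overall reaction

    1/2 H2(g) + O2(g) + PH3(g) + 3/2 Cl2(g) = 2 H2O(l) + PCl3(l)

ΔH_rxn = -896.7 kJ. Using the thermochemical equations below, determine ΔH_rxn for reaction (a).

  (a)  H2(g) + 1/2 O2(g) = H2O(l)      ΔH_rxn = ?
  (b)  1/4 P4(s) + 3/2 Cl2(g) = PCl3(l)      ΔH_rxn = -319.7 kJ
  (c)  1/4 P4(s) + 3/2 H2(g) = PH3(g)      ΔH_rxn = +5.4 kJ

ΔH_rxn = -285.8 kJ

(a) × 2: contributes 2·x
(b) as written: -319.7 kJ
(c) reversed: -5.4 kJ
-896.7 = (-319.7) + (-5.4) + 2·x
x = (-896.7 − (-325.1)) / (2) = -285.8 kJ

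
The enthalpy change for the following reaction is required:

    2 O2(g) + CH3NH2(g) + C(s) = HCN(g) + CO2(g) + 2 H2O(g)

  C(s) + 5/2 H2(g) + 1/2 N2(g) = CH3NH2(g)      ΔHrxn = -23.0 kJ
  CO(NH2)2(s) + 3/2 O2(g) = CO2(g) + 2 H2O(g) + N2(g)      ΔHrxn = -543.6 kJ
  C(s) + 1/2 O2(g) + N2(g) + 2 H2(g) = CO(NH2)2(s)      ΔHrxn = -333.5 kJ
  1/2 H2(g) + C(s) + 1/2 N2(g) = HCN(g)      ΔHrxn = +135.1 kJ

equation 1 reversed (CH3NH2(g) must end up as a reactant): +23.0 kJ
equation 2 as written (CO2(g) already on the product side): -543.6 kJ
equation 3 as written: -333.5 kJ
equation 4 as written (HCN(g) already on the product side): +135.1 kJ
ΔHrxn = (-1)·(-23.0) + (1)·(-543.6) + (1)·(-333.5) + (1)·(+135.1) = -719.0 kJ

ΔHrxn = -719.0 kJ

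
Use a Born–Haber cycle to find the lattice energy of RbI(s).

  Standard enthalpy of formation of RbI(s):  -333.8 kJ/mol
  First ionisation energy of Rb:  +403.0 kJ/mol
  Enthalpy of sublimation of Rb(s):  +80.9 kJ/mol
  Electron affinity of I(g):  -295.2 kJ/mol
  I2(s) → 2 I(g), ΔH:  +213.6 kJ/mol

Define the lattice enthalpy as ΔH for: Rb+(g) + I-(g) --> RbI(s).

U = -629.3 kJ/mol

ΔHf° = 1·ΔHsub + 1·(ΣIE) + 1/2·D(I2) + 1·EA + U
-333.8 = 1·(+80.9) + 1·(+403.0) + 1/2·(+213.6) + 1·(-295.2) + U
U = -333.8 − (+295.5) = -629.3 kJ/mol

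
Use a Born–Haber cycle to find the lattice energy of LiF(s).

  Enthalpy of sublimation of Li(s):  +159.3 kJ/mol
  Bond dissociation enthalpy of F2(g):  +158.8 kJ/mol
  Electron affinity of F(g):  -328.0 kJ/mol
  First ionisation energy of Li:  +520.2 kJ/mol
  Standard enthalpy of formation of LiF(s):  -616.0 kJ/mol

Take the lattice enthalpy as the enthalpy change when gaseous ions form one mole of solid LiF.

U = -1046.9 kJ/mol

ΔHf° = 1·ΔHsub + 1·(ΣIE) + 1/2·D(F2) + 1·EA + U
-616.0 = 1·(+159.3) + 1·(+520.2) + 1/2·(+158.8) + 1·(-328.0) + U
U = -616.0 − (+430.9) = -1046.9 kJ/mol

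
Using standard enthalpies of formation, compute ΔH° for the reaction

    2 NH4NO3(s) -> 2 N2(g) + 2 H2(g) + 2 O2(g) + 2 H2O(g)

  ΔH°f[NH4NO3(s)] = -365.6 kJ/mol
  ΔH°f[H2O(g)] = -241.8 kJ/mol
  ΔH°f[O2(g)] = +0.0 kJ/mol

ΔH° = 247.6 kJ/mol

ΔH°rxn = Σ nΔHf°(products) − Σ nΔHf°(reactants).
Products: 2·(+0.0) + 2·(+0.0) + 2·(+0.0) + 2·(-241.8) = -483.6
Reactants: 2·(-365.6) = -731.2
ΔH° = (-483.6) − (-731.2) = 247.6 kJ/mol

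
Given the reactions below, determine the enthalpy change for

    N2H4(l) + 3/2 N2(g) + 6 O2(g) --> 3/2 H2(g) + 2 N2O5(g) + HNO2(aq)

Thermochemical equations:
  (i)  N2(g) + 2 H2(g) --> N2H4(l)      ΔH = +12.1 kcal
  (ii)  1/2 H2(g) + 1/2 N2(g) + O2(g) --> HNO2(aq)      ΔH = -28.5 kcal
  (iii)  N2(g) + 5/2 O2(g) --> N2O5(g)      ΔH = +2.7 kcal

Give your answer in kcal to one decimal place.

ΔH = -35.2 kcal

(i) reversed (N2H4(l) must end up as a reactant): -12.1 kcal
(ii) as written (HNO2(aq) already on the product side): -28.5 kcal
(iii) × 2 (×2 to match 2 N2O5(g) in the target): (2)·(+2.7) = +5.4 kcal
ΔH = (-1)·(+12.1) + (1)·(-28.5) + (2)·(+2.7) = -35.2 kcal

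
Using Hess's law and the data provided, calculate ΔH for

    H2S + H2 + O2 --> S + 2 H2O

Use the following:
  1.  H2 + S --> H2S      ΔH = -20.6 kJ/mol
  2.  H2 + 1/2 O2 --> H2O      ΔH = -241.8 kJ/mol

eq. 1 reversed: +20.6 kJ/mol
eq. 2 × 2: (2)·(-241.8) = -483.6 kJ/mol
ΔH = (+20.6) + (-483.6) = -463.0 kJ/mol

ΔH = -463.0 kJ/mol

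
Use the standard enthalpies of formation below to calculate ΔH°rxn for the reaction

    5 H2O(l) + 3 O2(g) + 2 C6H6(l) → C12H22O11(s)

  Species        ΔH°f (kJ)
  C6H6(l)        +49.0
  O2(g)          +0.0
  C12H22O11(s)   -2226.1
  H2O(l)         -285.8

Products: 1·(-2226.1) = -2226.1
Reactants: 5·(-285.8) + 3·(+0.0) + 2·(+49.0) = -1331.0
ΔH°rxn = (-2226.1) − (-1331.0) = -895.1 kJ

ΔH°rxn = -895.1 kJ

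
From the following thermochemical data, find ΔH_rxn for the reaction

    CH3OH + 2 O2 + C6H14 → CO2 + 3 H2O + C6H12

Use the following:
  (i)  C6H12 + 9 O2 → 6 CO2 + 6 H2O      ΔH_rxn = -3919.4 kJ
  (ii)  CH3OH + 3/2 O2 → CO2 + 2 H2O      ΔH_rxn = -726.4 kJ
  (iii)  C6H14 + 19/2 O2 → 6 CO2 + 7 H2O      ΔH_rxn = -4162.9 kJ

(i) reversed: +3919.4 kJ
(ii) as written: -726.4 kJ
(iii) as written: -4162.9 kJ
Since enthalpy is a state function, ΔH_rxn = (-1)·(-3919.4) + (1)·(-726.4) + (1)·(-4162.9) = -969.9 kJ

ΔH_rxn = -969.9 kJ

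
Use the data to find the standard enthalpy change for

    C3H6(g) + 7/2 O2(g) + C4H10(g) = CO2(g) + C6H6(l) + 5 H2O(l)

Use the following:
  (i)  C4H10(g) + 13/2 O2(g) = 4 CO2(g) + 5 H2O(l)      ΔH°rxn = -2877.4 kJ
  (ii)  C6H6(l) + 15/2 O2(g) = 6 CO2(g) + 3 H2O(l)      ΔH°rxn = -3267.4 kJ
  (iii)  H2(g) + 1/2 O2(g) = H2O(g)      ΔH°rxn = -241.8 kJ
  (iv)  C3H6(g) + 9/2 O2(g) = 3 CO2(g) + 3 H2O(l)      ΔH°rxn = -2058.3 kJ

(i) as written: -2877.4 kJ
(ii) reversed: +3267.4 kJ
(iii): not needed.
(iv) as written: -2058.3 kJ
ΔH°rxn = (1)·(-2877.4) + (-1)·(-3267.4) + (1)·(-2058.3) = -1668.3 kJ

ΔH°rxn = -1668.3 kJ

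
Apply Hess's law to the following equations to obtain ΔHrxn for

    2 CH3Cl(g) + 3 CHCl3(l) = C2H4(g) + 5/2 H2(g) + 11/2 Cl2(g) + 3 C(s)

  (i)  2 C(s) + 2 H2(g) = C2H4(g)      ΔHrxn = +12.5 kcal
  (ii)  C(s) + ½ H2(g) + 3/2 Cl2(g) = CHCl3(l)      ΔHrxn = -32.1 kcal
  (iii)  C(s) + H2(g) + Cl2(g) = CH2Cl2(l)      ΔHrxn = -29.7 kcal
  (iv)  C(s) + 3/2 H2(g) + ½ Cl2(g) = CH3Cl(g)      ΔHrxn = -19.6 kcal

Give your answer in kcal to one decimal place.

(i) as written (C2H4(g) already on the product side): +12.5 kcal
(ii) reversed and × 3 (CHCl3(l) must end up as a reactant; ×3 to match 3 CHCl3(l) in the target): (-3)·(-32.1) = +96.3 kcal
(iii): not needed (CH2Cl2(l) appears nowhere else).
(iv) reversed and × 2 (reverse to put CH3Cl(g) on the reactant side; scale by 2 for the 2 CH3Cl(g)): (-2)·(-19.6) = +39.2 kcal
Combining the equations, ΔHrxn = (1)·(+12.5) + (-3)·(-32.1) + (-2)·(-19.6) = 148.0 kcal

ΔHrxn = 148.0 kcal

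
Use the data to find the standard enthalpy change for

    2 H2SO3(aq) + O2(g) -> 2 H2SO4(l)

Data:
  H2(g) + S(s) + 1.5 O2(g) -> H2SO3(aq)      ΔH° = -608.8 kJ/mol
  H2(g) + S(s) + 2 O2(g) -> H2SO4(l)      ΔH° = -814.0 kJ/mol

equation 1 reversed and × 2 (reverse to put H2SO3(aq) on the reactant side; ×2 to match 2 H2SO3(aq) in the target): (-2)·(-608.8) = +1217.6 kJ/mol
equation 2 × 2 (×2 to match 2 H2SO4(l) in the target): (2)·(-814.0) = -1628.0 kJ/mol
ΔH° = (-2)·(-608.8) + (2)·(-814.0) = -410.4 kJ/mol

ΔH° = -410.4 kJ/mol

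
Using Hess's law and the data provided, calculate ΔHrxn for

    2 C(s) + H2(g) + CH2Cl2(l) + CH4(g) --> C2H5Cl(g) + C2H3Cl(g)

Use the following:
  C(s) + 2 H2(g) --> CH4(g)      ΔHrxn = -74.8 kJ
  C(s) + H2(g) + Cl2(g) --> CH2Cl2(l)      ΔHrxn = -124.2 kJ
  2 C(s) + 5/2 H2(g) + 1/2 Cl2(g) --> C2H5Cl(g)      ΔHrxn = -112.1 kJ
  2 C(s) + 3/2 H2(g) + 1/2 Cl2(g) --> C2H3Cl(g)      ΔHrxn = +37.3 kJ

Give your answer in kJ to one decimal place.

ΔHrxn = 124.2 kJ

equation 1 reversed (reverse to put CH4(g) on the reactant side): +74.8 kJ
equation 2 reversed (CH2Cl2(l) must end up as a reactant): +124.2 kJ
equation 3 as written (C2H5Cl(g) already on the product side): -112.1 kJ
equation 4 as written (C2H3Cl(g) already on the product side): +37.3 kJ
Summing the manipulated equations, ΔHrxn = (-1)·(-74.8) + (-1)·(-124.2) + (1)·(-112.1) + (1)·(+37.3) = 124.2 kJ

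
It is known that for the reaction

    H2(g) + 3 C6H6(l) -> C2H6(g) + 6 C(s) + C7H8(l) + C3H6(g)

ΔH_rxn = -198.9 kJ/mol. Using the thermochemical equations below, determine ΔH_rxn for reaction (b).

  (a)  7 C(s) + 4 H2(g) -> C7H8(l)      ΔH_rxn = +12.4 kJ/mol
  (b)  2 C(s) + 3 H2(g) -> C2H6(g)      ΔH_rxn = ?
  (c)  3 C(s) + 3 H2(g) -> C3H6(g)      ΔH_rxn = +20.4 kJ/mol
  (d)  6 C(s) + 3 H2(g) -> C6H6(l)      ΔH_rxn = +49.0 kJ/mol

(a) as written (C7H8(l) already on the product side): +12.4 kJ/mol
(b) as written (C2H6(g) already on the product side): contributes x
(c) as written (C3H6(g) already on the product side): +20.4 kJ/mol
(d) reversed and × 3 (C6H6(l) must end up as a reactant; ×3 to match 3 C6H6(l) in the target): (-3)·(+49.0) = -147.0 kJ/mol
-198.9 = (+12.4) + (+20.4) + (-147.0) + x
x = (-198.9 − (-114.2)) / (1) = -84.7 kJ/mol

ΔH_rxn = -84.7 kJ/mol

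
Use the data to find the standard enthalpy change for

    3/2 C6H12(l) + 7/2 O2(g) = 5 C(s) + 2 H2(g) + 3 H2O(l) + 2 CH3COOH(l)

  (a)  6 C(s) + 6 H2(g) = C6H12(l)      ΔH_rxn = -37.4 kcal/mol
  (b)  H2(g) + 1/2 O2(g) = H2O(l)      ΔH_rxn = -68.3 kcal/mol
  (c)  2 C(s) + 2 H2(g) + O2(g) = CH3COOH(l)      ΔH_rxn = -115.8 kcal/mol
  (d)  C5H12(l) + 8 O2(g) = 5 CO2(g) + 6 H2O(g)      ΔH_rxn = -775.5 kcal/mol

ΔH_rxn = -380.4 kcal/mol

(a) reversed and × 3/2: (-3/2)·(-37.4) = +56.1 kcal/mol
(b) × 3: (3)·(-68.3) = -204.9 kcal/mol
(c) × 2: (2)·(-115.8) = -231.6 kcal/mol
(d): not needed.
Combining the equations, ΔH_rxn = (+56.1) + (-204.9) + (-231.6) = -380.4 kcal/mol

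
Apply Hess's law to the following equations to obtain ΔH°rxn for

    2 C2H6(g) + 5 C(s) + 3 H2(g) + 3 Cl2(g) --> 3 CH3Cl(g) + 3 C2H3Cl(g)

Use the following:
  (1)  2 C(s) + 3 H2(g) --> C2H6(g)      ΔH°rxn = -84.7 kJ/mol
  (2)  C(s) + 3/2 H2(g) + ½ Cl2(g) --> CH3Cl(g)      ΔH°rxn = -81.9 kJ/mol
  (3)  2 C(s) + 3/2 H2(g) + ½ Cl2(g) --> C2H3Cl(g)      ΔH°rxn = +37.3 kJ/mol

(1) reversed and × 2 (C2H6(g) must end up as a reactant; ×2 to match 2 C2H6(g) in the target): (-2)·(-84.7) = +169.4 kJ/mol
(2) × 3 (scale by 3 for the 3 CH3Cl(g)): (3)·(-81.9) = -245.7 kJ/mol
(3) × 3 (×3 to match 3 C2H3Cl(g) in the target): (3)·(+37.3) = +111.9 kJ/mol
Combining the equations, ΔH°rxn = (-2)·(-84.7) + (3)·(-81.9) + (3)·(+37.3) = 35.6 kJ/mol

ΔH°rxn = 35.6 kJ/mol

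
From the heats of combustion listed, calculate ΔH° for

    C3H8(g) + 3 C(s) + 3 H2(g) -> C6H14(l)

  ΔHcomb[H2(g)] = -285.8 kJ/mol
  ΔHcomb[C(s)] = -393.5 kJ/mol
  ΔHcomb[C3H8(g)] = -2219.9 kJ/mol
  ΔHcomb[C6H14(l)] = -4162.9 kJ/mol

With combustion enthalpies, reactants minus products:
= [1·(-2219.9) + 3·(-393.5) + 3·(-285.8)] − [1·(-4162.9)]
= -94.9 kJ/mol

ΔH° = -94.9 kJ/mol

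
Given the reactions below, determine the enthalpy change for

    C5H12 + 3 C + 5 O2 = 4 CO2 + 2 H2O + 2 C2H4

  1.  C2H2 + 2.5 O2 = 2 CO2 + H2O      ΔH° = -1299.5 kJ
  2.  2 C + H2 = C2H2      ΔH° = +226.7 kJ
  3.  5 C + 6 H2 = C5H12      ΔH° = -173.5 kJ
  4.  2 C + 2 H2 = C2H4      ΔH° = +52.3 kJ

ΔH° = -1867.5 kJ

eq. 1 × 2 (scale by 2 for the 4 CO2): (2)·(-1299.5) = -2599.0 kJ
eq. 2 × 2: (2)·(+226.7) = +453.4 kJ
eq. 3 reversed (reverse to put C5H12 on the reactant side): +173.5 kJ
eq. 4 × 2 (×2 to match 2 C2H4 in the target): (2)·(+52.3) = +104.6 kJ
ΔH° = (-2599.0) + (+453.4) + (+173.5) + (+104.6) = -1867.5 kJ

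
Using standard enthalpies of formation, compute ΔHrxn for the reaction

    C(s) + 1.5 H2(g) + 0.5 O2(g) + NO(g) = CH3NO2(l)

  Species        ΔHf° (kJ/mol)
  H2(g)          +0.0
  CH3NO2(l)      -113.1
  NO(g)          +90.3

ΔH°rxn = Σ nΔHf°(products) − Σ nΔHf°(reactants).
Products: 1·(-113.1) = -113.1
Reactants: 1·(+0.0) + 3/2·(+0.0) + 1/2·(+0.0) + 1·(+90.3) = +90.3
ΔHrxn = (-113.1) − (+90.3) = -203.4 kJ/mol

ΔHrxn = -203.4 kJ/mol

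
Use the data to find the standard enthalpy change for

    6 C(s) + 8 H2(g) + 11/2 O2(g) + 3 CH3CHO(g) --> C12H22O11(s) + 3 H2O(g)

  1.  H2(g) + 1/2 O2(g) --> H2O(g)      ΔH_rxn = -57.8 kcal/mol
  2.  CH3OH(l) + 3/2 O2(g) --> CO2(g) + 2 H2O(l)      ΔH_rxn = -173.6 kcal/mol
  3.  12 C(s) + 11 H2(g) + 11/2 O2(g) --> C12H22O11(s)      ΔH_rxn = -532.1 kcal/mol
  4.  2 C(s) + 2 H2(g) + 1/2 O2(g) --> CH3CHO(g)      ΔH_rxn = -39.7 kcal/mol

ΔH_rxn = -586.4 kcal/mol

eq. 1 × 3 (scale by 3 for the 3 H2O(g)): (3)·(-57.8) = -173.4 kcal/mol
eq. 2: not needed (H2O(l) appears nowhere else).
eq. 3 as written (C12H22O11(s) already on the product side): -532.1 kcal/mol
eq. 4 reversed and × 3 (CH3CHO(g) must end up as a reactant; ×3 to match 3 CH3CHO(g) in the target): (-3)·(-39.7) = +119.1 kcal/mol
ΔH_rxn = (3)·(-57.8) + (1)·(-532.1) + (-3)·(-39.7) = -586.4 kcal/mol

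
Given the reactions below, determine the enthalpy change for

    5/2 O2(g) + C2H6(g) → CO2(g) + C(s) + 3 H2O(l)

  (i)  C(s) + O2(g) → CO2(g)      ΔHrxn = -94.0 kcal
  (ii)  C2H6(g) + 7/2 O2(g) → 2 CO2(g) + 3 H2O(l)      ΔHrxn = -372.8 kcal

ΔHrxn = -278.8 kcal

(i) reversed: +94.0 kcal
(ii) as written: -372.8 kcal
ΔHrxn = (+94.0) + (-372.8) = -278.8 kcal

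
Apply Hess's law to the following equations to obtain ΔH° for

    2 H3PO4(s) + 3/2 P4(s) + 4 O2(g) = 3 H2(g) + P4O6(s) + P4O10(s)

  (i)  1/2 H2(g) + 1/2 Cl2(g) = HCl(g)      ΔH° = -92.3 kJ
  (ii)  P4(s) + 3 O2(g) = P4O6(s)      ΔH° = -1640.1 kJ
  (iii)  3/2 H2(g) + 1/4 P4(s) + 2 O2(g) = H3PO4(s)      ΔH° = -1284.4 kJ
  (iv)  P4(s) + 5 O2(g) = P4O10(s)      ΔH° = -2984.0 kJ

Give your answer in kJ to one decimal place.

(i): not needed (Cl2(g) appears nowhere else).
(ii) as written (P4O6(s) already on the product side): -1640.1 kJ
(iii) reversed and × 2 (H3PO4(s) must end up as a reactant; ×2 to match 2 H3PO4(s) in the target): (-2)·(-1284.4) = +2568.8 kJ
(iv) as written (P4O10(s) already on the product side): -2984.0 kJ
Summing the manipulated equations, ΔH° = (1)·(-1640.1) + (-2)·(-1284.4) + (1)·(-2984.0) = -2055.3 kJ

ΔH° = -2055.3 kJ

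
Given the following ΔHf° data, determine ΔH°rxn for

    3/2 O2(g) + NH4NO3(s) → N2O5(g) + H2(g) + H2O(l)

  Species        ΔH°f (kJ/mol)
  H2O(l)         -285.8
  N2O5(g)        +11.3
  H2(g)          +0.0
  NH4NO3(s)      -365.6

ΔH°rxn = 91.1 kJ/mol

Products: 1·(+11.3) + 1·(+0.0) + 1·(-285.8) = -274.5
Reactants: 3/2·(+0.0) + 1·(-365.6) = -365.6
ΔH°rxn = (-274.5) − (-365.6) = 91.1 kJ/mol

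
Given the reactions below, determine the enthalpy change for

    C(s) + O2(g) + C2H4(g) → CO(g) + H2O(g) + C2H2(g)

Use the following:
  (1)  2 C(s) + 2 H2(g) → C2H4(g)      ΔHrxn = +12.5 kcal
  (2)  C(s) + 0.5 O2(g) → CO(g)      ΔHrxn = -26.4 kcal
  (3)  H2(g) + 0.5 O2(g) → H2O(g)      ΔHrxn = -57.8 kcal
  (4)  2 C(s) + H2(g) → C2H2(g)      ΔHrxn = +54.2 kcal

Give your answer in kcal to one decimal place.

ΔHrxn = -42.5 kcal

(1) reversed (C2H4(g) must end up as a reactant): -12.5 kcal
(2) as written (CO(g) already on the product side): -26.4 kcal
(3) as written (H2O(g) already on the product side): -57.8 kcal
(4) as written (C2H2(g) already on the product side): +54.2 kcal
Combining the equations, ΔHrxn = (-12.5) + (-26.4) + (-57.8) + (+54.2) = -42.5 kcal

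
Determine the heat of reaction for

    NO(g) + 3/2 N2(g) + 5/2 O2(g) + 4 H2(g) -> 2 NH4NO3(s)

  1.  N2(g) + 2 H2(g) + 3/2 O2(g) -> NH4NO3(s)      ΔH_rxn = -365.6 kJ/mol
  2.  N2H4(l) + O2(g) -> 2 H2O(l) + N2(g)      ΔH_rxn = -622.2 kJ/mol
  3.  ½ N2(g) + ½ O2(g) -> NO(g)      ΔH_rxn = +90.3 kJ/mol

eq. 1 × 2: (2)·(-365.6) = -731.2 kJ/mol
eq. 2: not needed.
eq. 3 reversed: -90.3 kJ/mol
Combining the equations, ΔH_rxn = (2)·(-365.6) + (-1)·(+90.3) = -821.5 kJ/mol

ΔH_rxn = -821.5 kJ/mol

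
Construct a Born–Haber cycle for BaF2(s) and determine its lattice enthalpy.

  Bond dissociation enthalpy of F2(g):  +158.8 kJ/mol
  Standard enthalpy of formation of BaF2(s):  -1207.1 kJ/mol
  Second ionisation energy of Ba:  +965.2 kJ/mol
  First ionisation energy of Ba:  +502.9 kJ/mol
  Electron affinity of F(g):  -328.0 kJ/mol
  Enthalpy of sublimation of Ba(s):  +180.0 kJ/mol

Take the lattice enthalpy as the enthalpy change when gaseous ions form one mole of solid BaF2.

ΔHf° = 1·ΔHsub + 1·(ΣIE) + 1·D(F2) + 2·EA + U
-1207.1 = 1·(+180.0) + 1·(+1468.1) + 1·(+158.8) + 2·(-328.0) + U
U = -1207.1 − (+1150.9) = -2358.0 kJ/mol

U = -2358.0 kJ/mol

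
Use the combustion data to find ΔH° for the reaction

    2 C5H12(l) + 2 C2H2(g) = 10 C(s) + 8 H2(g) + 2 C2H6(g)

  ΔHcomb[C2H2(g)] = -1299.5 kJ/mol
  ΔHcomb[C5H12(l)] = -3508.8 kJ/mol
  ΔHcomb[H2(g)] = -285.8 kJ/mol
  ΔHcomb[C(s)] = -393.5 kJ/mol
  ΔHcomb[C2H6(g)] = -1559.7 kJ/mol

ΔH° = -275.8 kJ/mol

Using ΔH = Σ nΔHc°(reactants) − Σ nΔHc°(products):
= [2·(-3508.8) + 2·(-1299.5)] − [10·(-393.5) + 8·(-285.8) + 2·(-1559.7)]
= -275.8 kJ/mol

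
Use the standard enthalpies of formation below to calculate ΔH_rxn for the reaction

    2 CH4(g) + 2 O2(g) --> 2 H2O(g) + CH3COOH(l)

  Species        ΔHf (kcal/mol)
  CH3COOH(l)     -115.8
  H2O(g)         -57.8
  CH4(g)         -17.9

Products: 2·(-57.8) + 1·(-115.8) = -231.4
Reactants: 2·(-17.9) + 2·(+0.0) = -35.8
ΔH_rxn = (-231.4) − (-35.8) = -195.6 kcal/mol

ΔH_rxn = -195.6 kcal/mol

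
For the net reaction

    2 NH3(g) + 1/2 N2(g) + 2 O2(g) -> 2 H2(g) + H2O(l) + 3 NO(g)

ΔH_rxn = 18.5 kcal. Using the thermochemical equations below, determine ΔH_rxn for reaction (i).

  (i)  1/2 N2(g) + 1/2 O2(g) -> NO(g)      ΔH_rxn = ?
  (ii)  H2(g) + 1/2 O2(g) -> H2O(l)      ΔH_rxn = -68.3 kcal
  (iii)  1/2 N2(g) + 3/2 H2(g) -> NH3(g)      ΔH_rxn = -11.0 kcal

ΔH_rxn = 21.6 kcal

(i) × 3: contributes 3·x
(ii) as written: -68.3 kcal
(iii) reversed and × 2: (-2)·(-11.0) = +22.0 kcal
+18.5 = (-68.3) + (+22.0) + 3·x
x = (+18.5 − (-46.3)) / (3) = 21.6 kcal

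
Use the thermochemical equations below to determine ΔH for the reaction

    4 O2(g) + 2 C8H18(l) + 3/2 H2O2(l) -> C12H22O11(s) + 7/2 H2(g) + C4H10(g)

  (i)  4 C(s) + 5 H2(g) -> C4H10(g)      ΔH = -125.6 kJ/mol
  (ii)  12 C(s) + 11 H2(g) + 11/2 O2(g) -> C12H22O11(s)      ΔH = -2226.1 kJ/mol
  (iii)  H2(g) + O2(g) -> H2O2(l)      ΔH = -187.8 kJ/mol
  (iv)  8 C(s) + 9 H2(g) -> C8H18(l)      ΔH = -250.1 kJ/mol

ΔH = -1569.8 kJ/mol

(i) as written (C4H10(g) already on the product side): -125.6 kJ/mol
(ii) as written (C12H22O11(s) already on the product side): -2226.1 kJ/mol
(iii) reversed and × 3/2 (reverse to put H2O2(l) on the reactant side; scale by 3/2 for the 3/2 H2O2(l)): (-3/2)·(-187.8) = +281.7 kJ/mol
(iv) reversed and × 2 (reverse to put C8H18(l) on the reactant side; ×2 to match 2 C8H18(l) in the target): (-2)·(-250.1) = +500.2 kJ/mol
Since enthalpy is a state function, ΔH = (-125.6) + (-2226.1) + (+281.7) + (+500.2) = -1569.8 kJ/mol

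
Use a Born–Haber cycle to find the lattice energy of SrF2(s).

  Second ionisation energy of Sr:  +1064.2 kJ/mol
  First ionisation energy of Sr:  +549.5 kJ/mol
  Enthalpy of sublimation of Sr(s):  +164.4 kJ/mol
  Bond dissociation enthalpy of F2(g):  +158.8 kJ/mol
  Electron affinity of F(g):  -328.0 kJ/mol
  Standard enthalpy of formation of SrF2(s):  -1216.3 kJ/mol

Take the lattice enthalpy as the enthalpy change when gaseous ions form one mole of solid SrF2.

U = -2497.2 kJ/mol

ΔHf° = 1·ΔHsub + 1·(ΣIE) + 1·D(F2) + 2·EA + U
-1216.3 = 1·(+164.4) + 1·(+1613.7) + 1·(+158.8) + 2·(-328.0) + U
U = -1216.3 − (+1280.9) = -2497.2 kJ/mol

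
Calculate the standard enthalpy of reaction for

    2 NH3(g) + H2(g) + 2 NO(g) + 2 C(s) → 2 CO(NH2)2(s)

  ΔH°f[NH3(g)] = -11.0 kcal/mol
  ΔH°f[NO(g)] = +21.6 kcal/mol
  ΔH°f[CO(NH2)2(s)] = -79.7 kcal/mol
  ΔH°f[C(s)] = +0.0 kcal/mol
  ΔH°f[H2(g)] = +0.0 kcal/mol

ΔH° = -180.6 kcal/mol

ΔH°rxn = Σ nΔHf°(products) − Σ nΔHf°(reactants).
Products: 2·(-79.7) = -159.4
Reactants: 2·(-11.0) + 1·(+0.0) + 2·(+21.6) + 2·(+0.0) = +21.2
ΔH° = (-159.4) − (+21.2) = -180.6 kcal/mol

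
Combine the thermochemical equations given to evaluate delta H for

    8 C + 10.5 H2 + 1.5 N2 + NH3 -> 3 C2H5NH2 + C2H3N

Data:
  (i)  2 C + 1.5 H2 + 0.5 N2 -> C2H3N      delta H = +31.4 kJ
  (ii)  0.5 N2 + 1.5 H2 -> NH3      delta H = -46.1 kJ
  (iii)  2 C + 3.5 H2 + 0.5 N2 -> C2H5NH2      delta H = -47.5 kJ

(i) as written (C2H3N already on the product side): +31.4 kJ
(ii) reversed (reverse to put NH3 on the reactant side): +46.1 kJ
(iii) × 3 (×3 to match 3 C2H5NH2 in the target): (3)·(-47.5) = -142.5 kJ
delta H = (+31.4) + (+46.1) + (-142.5) = -65.0 kJ

delta H = -65.0 kJ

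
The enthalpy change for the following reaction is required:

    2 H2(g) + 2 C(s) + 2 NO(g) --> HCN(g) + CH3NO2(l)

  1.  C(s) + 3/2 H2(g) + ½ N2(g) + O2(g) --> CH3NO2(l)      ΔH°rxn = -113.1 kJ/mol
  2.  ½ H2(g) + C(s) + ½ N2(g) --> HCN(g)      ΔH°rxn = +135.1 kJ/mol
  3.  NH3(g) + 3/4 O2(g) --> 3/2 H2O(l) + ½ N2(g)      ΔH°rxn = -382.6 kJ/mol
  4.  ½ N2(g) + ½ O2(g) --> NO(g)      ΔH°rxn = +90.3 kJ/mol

ΔH°rxn = -158.6 kJ/mol

eq. 1 as written (CH3NO2(l) already on the product side): -113.1 kJ/mol
eq. 2 as written (HCN(g) already on the product side): +135.1 kJ/mol
eq. 3: not needed (H2O(l) appears nowhere else).
eq. 4 reversed and × 2 (NO(g) must end up as a reactant; ×2 to match 2 NO(g) in the target): (-2)·(+90.3) = -180.6 kJ/mol
Since enthalpy is a state function, ΔH°rxn = (1)·(-113.1) + (1)·(+135.1) + (-2)·(+90.3) = -158.6 kJ/mol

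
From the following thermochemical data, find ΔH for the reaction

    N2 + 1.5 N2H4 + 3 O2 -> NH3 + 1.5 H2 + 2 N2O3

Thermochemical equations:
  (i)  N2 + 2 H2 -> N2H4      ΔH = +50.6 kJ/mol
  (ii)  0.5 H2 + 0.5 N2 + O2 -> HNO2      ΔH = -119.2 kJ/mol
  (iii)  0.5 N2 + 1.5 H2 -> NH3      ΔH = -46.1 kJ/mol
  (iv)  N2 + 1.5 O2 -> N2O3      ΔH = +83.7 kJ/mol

ΔH = 45.4 kJ/mol

(i) reversed and × 3/2: (-3/2)·(+50.6) = -75.9 kJ/mol
(ii): not needed.
(iii) as written: -46.1 kJ/mol
(iv) × 2: (2)·(+83.7) = +167.4 kJ/mol
ΔH = (-75.9) + (-46.1) + (+167.4) = 45.4 kJ/mol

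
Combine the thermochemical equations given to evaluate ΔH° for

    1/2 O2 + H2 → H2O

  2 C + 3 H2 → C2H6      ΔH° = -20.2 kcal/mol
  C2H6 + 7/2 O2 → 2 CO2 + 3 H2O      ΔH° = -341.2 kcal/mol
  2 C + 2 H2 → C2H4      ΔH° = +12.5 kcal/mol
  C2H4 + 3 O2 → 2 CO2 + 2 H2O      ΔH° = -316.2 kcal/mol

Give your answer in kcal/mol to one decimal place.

ΔH° = -57.7 kcal/mol

equation 1 as written: -20.2 kcal/mol
equation 2 as written: -341.2 kcal/mol
equation 3 reversed: -12.5 kcal/mol
equation 4 reversed: +316.2 kcal/mol
ΔH° = (1)·(-20.2) + (1)·(-341.2) + (-1)·(+12.5) + (-1)·(-316.2) = -57.7 kcal/mol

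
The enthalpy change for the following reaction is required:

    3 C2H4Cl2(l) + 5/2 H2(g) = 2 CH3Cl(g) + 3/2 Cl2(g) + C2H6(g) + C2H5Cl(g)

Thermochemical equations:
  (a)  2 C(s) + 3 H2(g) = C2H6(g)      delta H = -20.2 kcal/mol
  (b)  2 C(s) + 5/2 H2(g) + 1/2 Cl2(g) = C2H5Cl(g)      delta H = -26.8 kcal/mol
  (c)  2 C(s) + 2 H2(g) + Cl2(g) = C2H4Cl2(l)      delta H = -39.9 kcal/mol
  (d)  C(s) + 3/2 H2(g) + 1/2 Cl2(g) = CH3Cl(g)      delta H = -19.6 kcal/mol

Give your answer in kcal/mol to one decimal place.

(a) as written: -20.2 kcal/mol
(b) as written: -26.8 kcal/mol
(c) reversed and × 3: (-3)·(-39.9) = +119.7 kcal/mol
(d) × 2: (2)·(-19.6) = -39.2 kcal/mol
Since enthalpy is a state function, delta H = (1)·(-20.2) + (1)·(-26.8) + (-3)·(-39.9) + (2)·(-19.6) = 33.5 kcal/mol

delta H = 33.5 kcal/mol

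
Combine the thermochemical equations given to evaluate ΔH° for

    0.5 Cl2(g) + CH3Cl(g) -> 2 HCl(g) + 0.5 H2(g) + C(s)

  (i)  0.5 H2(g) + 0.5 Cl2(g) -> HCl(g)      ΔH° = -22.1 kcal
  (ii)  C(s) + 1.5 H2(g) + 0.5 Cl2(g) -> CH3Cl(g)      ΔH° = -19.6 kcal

ΔH° = -24.6 kcal

(i) × 2 (×2 to match 2 HCl(g) in the target): (2)·(-22.1) = -44.2 kcal
(ii) reversed (reverse to put CH3Cl(g) on the reactant side): +19.6 kcal
Combining the equations, ΔH° = (2)·(-22.1) + (-1)·(-19.6) = -24.6 kcal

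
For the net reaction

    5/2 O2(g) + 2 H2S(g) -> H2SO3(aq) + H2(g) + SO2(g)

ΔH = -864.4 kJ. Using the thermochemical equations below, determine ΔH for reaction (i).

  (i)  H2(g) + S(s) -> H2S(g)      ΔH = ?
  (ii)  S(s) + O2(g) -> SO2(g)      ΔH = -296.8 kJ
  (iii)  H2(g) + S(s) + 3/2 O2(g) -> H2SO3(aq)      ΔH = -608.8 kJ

ΔH = -20.6 kJ

(i) reversed and × 2: contributes −2·x
(ii) as written: -296.8 kJ
(iii) as written: -608.8 kJ
-864.4 = (-296.8) + (-608.8) − 2·x
x = (-864.4 − (-905.6)) / (-2) = -20.6 kJ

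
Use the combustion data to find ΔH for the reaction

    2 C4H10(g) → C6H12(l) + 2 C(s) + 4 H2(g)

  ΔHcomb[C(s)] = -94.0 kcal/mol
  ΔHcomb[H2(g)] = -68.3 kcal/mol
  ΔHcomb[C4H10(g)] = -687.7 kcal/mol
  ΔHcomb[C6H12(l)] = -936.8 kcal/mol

Using ΔH = Σ nΔHc°(reactants) − Σ nΔHc°(products):
= [2·(-687.7)] − [1·(-936.8) + 2·(-94.0) + 4·(-68.3)]
= 22.6 kcal/mol

ΔH = 22.6 kcal/mol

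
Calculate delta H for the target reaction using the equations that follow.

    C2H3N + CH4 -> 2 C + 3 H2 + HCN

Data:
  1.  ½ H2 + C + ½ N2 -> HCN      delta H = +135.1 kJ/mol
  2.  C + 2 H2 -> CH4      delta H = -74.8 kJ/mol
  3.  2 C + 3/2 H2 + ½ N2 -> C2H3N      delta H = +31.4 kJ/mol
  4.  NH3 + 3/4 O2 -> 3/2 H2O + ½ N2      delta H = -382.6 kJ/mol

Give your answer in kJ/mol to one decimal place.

eq. 1 as written: +135.1 kJ/mol
eq. 2 reversed: +74.8 kJ/mol
eq. 3 reversed: -31.4 kJ/mol
eq. 4: not needed.
delta H = (1)·(+135.1) + (-1)·(-74.8) + (-1)·(+31.4) = 178.5 kJ/mol

delta H = 178.5 kJ/mol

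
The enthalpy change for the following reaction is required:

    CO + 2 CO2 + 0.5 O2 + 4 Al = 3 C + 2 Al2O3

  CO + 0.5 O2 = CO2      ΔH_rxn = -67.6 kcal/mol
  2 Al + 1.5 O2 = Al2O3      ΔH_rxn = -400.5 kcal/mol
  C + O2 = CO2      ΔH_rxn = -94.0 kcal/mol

equation 1 as written: -67.6 kcal/mol
equation 2 × 2: (2)·(-400.5) = -801.0 kcal/mol
equation 3 reversed and × 3: (-3)·(-94.0) = +282.0 kcal/mol
By Hess's law, ΔH_rxn = (-67.6) + (-801.0) + (+282.0) = -586.6 kcal/mol

ΔH_rxn = -586.6 kcal/mol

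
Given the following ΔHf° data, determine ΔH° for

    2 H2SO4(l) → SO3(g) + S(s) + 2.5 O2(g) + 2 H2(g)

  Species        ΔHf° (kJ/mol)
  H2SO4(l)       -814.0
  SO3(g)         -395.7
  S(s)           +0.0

Products: 1·(-395.7) + 1·(+0.0) + 5/2·(+0.0) + 2·(+0.0) = -395.7
Reactants: 2·(-814.0) = -1628.0
ΔH° = (-395.7) − (-1628.0) = 1232.3 kJ/mol

ΔH° = 1232.3 kJ/mol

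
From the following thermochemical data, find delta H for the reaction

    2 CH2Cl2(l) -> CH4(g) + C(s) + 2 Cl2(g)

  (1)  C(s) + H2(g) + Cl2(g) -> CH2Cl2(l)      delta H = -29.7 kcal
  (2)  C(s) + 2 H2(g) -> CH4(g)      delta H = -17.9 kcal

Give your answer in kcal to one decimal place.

delta H = 41.5 kcal

(1) reversed and × 2: (-2)·(-29.7) = +59.4 kcal
(2) as written: -17.9 kcal
Summing the manipulated equations, delta H = (+59.4) + (-17.9) = 41.5 kcal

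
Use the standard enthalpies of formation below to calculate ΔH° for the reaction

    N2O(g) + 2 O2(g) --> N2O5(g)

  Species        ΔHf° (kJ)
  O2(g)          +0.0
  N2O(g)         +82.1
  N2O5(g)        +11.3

Products: 1·(+11.3) = +11.3
Reactants: 1·(+82.1) + 2·(+0.0) = +82.1
ΔH° = (+11.3) − (+82.1) = -70.8 kJ

ΔH° = -70.8 kJ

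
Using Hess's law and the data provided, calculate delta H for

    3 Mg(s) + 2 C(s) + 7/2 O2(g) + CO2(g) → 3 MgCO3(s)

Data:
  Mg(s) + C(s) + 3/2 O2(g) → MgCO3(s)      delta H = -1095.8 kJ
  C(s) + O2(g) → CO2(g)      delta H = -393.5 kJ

delta H = -2893.9 kJ

equation 1 × 3: (3)·(-1095.8) = -3287.4 kJ
equation 2 reversed: +393.5 kJ
Summing the manipulated equations, delta H = (3)·(-1095.8) + (-1)·(-393.5) = -2893.9 kJ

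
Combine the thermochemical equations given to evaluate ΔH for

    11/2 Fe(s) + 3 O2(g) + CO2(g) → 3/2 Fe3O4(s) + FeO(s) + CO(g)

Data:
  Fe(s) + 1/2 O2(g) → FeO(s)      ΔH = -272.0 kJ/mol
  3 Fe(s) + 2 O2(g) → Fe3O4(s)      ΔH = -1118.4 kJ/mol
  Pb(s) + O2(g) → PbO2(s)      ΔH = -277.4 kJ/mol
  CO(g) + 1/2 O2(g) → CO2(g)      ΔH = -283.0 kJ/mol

equation 1 as written: -272.0 kJ/mol
equation 2 × 3/2: (3/2)·(-1118.4) = -1677.6 kJ/mol
equation 3: not needed.
equation 4 reversed: +283.0 kJ/mol
Combining the equations, ΔH = (-272.0) + (-1677.6) + (+283.0) = -1666.6 kJ/mol

ΔH = -1666.6 kJ/mol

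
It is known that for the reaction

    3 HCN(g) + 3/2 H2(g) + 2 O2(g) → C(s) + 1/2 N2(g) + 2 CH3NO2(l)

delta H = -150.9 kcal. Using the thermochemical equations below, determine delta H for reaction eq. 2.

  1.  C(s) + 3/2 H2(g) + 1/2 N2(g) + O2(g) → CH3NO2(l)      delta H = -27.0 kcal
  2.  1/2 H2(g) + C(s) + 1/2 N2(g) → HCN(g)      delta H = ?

delta H = 32.3 kcal

eq. 1 × 2 (×2 to match 2 CH3NO2(l) in the target): (2)·(-27.0) = -54.0 kcal
eq. 2 reversed and × 3 (HCN(g) must end up as a reactant; ×3 to match 3 HCN(g) in the target): contributes −3·x
-150.9 = (-54.0) − 3·x
x = (-150.9 − (-54.0)) / (-3) = 32.3 kcal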